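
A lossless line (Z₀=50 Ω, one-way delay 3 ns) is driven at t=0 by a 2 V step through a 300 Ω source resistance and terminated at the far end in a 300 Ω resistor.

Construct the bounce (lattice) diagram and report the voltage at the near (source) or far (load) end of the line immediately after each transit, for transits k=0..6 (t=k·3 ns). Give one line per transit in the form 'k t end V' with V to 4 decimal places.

Γ_L=0.714286, Γ_S=0.714286; launch V₁=2·50/350=0.285714
k=0 src: V=0.2857
k=1 load: inc=0.285714, refl=0.285714·0.714286=0.2041; V=0.000000+0.285714+0.204082=0.4898
k=2 src: inc=0.204082, refl=0.204082·0.714286=0.1458; V=0.285714+0.204082+0.145773=0.6356
k=3 load: inc=0.145773, refl=0.145773·0.714286=0.1041; V=0.489796+0.145773+0.104123=0.7397
k=4 src: inc=0.104123, refl=0.104123·0.714286=0.0744; V=0.635569+0.104123+0.074374=0.8141
k=5 load: inc=0.074374, refl=0.074374·0.714286=0.0531; V=0.739692+0.074374+0.053124=0.8672
k=6 src: inc=0.053124, refl=0.053124·0.714286=0.0379; V=0.814066+0.053124+0.037946=0.9051

0 0 source 0.2857
1 3 load 0.4898
2 6 source 0.6356
3 9 load 0.7397
4 12 source 0.8141
5 15 load 0.8672
6 18 source 0.9051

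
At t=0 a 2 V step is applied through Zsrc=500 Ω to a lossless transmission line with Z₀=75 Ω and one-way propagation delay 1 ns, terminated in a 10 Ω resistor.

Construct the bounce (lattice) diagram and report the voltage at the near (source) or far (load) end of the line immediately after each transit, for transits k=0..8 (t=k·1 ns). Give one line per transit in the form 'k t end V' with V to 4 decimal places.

0 0 source 0.2609
1 1 load 0.0614
2 2 source -0.0861
3 3 load 0.0267
4 4 source 0.1100
5 5 load 0.0463
6 6 source -0.0008
7 7 load 0.0352
8 8 source 0.0618

Γ_L=-0.764706, Γ_S=0.739130; launch V₁=2·75/575=0.260870
k=0 src: V=0.2609
k=1 load: inc=0.260870, refl=0.260870·-0.764706=-0.1995; V=0.000000+0.260870+-0.199488=0.0614
k=2 src: inc=-0.199488, refl=-0.199488·0.739130=-0.1474; V=0.260870+-0.199488+-0.147448=-0.0861
k=3 load: inc=-0.147448, refl=-0.147448·-0.764706=0.1128; V=0.061381+-0.147448+0.112754=0.0267
k=4 src: inc=0.112754, refl=0.112754·0.739130=0.0833; V=-0.086067+0.112754+0.083340=0.1100
k=5 load: inc=0.083340, refl=0.083340·-0.764706=-0.0637; V=0.026687+0.083340+-0.063731=0.0463
k=6 src: inc=-0.063731, refl=-0.063731·0.739130=-0.0471; V=0.110028+-0.063731+-0.047105=-0.0008
k=7 load: inc=-0.047105, refl=-0.047105·-0.764706=0.0360; V=0.046297+-0.047105+0.036022=0.0352
k=8 src: inc=0.036022, refl=0.036022·0.739130=0.0266; V=-0.000808+0.036022+0.026625=0.0618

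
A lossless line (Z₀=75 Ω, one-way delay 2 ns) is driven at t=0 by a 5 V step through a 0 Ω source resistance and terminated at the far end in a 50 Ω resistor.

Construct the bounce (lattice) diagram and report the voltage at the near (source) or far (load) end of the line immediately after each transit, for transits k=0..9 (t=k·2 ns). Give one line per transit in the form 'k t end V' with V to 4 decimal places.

Γ_L=-0.200000, Γ_S=-1.000000; launch V₁=5·75/75=5.000000
k=0 src: V=5.0000
k=1 load: inc=5.000000, refl=5.000000·-0.200000=-1.0000; V=0.000000+5.000000+-1.000000=4.0000
k=2 src: inc=-1.000000, refl=-1.000000·-1.000000=1.0000; V=5.000000+-1.000000+1.000000=5.0000
k=3 load: inc=1.000000, refl=1.000000·-0.200000=-0.2000; V=4.000000+1.000000+-0.200000=4.8000
k=4 src: inc=-0.200000, refl=-0.200000·-1.000000=0.2000; V=5.000000+-0.200000+0.200000=5.0000
k=5 load: inc=0.200000, refl=0.200000·-0.200000=-0.0400; V=4.800000+0.200000+-0.040000=4.9600
k=6 src: inc=-0.040000, refl=-0.040000·-1.000000=0.0400; V=5.000000+-0.040000+0.040000=5.0000
k=7 load: inc=0.040000, refl=0.040000·-0.200000=-0.0080; V=4.960000+0.040000+-0.008000=4.9920
k=8 src: inc=-0.008000, refl=-0.008000·-1.000000=0.0080; V=5.000000+-0.008000+0.008000=5.0000
k=9 load: inc=0.008000, refl=0.008000·-0.200000=-0.0016; V=4.992000+0.008000+-0.001600=4.9984

0 0 source 5.0000
1 2 load 4.0000
2 4 source 5.0000
3 6 load 4.8000
4 8 source 5.0000
5 10 load 4.9600
6 12 source 5.0000
7 14 load 4.9920
8 16 source 5.0000
9 18 load 4.9984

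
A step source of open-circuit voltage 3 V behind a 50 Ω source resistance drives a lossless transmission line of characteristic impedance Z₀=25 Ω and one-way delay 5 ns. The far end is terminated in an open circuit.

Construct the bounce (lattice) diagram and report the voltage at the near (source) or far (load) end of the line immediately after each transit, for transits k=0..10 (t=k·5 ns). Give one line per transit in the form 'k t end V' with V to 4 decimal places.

Γ_L=1.000000, Γ_S=0.333333; launch V₁=3·25/75=1.000000
k=0 src: V=1.0000
k=1 load: inc=1.000000, refl=1.000000·1.000000=1.0000; V=0.000000+1.000000+1.000000=2.0000
k=2 src: inc=1.000000, refl=1.000000·0.333333=0.3333; V=1.000000+1.000000+0.333333=2.3333
k=3 load: inc=0.333333, refl=0.333333·1.000000=0.3333; V=2.000000+0.333333+0.333333=2.6667
k=4 src: inc=0.333333, refl=0.333333·0.333333=0.1111; V=2.333333+0.333333+0.111111=2.7778
k=5 load: inc=0.111111, refl=0.111111·1.000000=0.1111; V=2.666667+0.111111+0.111111=2.8889
k=6 src: inc=0.111111, refl=0.111111·0.333333=0.0370; V=2.777778+0.111111+0.037037=2.9259
k=7 load: inc=0.037037, refl=0.037037·1.000000=0.0370; V=2.888889+0.037037+0.037037=2.9630
k=8 src: inc=0.037037, refl=0.037037·0.333333=0.0123; V=2.925926+0.037037+0.012346=2.9753
k=9 load: inc=0.012346, refl=0.012346·1.000000=0.0123; V=2.962963+0.012346+0.012346=2.9877
k=10 src: inc=0.012346, refl=0.012346·0.333333=0.0041; V=2.975309+0.012346+0.004115=2.9918

0 0 source 1.0000
1 5 load 2.0000
2 10 source 2.3333
3 15 load 2.6667
4 20 source 2.7778
5 25 load 2.8889
6 30 source 2.9259
7 35 load 2.9630
8 40 source 2.9753
9 45 load 2.9877
10 50 source 2.9918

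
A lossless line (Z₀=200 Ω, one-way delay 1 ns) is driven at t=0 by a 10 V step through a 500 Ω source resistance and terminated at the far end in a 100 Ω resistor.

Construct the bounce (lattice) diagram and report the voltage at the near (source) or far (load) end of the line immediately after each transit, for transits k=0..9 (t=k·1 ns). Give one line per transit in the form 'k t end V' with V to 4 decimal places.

Γ_L=-0.333333, Γ_S=0.428571; launch V₁=10·200/700=2.857143
k=0 src: V=2.8571
k=1 load: inc=2.857143, refl=2.857143·-0.333333=-0.9524; V=0.000000+2.857143+-0.952381=1.9048
k=2 src: inc=-0.952381, refl=-0.952381·0.428571=-0.4082; V=2.857143+-0.952381+-0.408163=1.4966
k=3 load: inc=-0.408163, refl=-0.408163·-0.333333=0.1361; V=1.904762+-0.408163+0.136054=1.6327
k=4 src: inc=0.136054, refl=0.136054·0.428571=0.0583; V=1.496599+0.136054+0.058309=1.6910
k=5 load: inc=0.058309, refl=0.058309·-0.333333=-0.0194; V=1.632653+0.058309+-0.019436=1.6715
k=6 src: inc=-0.019436, refl=-0.019436·0.428571=-0.0083; V=1.690962+-0.019436+-0.008330=1.6632
k=7 load: inc=-0.008330, refl=-0.008330·-0.333333=0.0028; V=1.671526+-0.008330+0.002777=1.6660
k=8 src: inc=0.002777, refl=0.002777·0.428571=0.0012; V=1.663196+0.002777+0.001190=1.6672
k=9 load: inc=0.001190, refl=0.001190·-0.333333=-0.0004; V=1.665973+0.001190+-0.000397=1.6668

0 0 source 2.8571
1 1 load 1.9048
2 2 source 1.4966
3 3 load 1.6327
4 4 source 1.6910
5 5 load 1.6715
6 6 source 1.6632
7 7 load 1.6660
8 8 source 1.6672
9 9 load 1.6668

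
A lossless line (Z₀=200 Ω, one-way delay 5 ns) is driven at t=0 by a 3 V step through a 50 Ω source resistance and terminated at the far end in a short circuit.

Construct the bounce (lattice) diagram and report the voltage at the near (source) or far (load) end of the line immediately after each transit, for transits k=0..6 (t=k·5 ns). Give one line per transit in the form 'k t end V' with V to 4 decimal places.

Γ_L=-1.000000, Γ_S=-0.600000; launch V₁=3·200/250=2.400000
k=0 src: V=2.4000
k=1 load: inc=2.400000, refl=2.400000·-1.000000=-2.4000; V=0.000000+2.400000+-2.400000=0.0000
k=2 src: inc=-2.400000, refl=-2.400000·-0.600000=1.4400; V=2.400000+-2.400000+1.440000=1.4400
k=3 load: inc=1.440000, refl=1.440000·-1.000000=-1.4400; V=0.000000+1.440000+-1.440000=0.0000
k=4 src: inc=-1.440000, refl=-1.440000·-0.600000=0.8640; V=1.440000+-1.440000+0.864000=0.8640
k=5 load: inc=0.864000, refl=0.864000·-1.000000=-0.8640; V=0.000000+0.864000+-0.864000=0.0000
k=6 src: inc=-0.864000, refl=-0.864000·-0.600000=0.5184; V=0.864000+-0.864000+0.518400=0.5184

0 0 source 2.4000
1 5 load 0.0000
2 10 source 1.4400
3 15 load 0.0000
4 20 source 0.8640
5 25 load 0.0000
6 30 source 0.5184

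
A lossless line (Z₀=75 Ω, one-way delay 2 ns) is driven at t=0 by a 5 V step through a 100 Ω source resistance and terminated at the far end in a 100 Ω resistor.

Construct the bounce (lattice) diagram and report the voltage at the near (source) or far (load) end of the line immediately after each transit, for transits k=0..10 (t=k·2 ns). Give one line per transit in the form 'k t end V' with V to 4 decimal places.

0 0 source 2.1429
1 2 load 2.4490
2 4 source 2.4927
3 6 load 2.4990
4 8 source 2.4999
5 10 load 2.5000
6 12 source 2.5000
7 14 load 2.5000
8 16 source 2.5000
9 18 load 2.5000
10 20 source 2.5000

Γ_L=0.142857, Γ_S=0.142857; launch V₁=5·75/175=2.142857
k=0 src: V=2.1429
k=1 load: inc=2.142857, refl=2.142857·0.142857=0.3061; V=0.000000+2.142857+0.306122=2.4490
k=2 src: inc=0.306122, refl=0.306122·0.142857=0.0437; V=2.142857+0.306122+0.043732=2.4927
k=3 load: inc=0.043732, refl=0.043732·0.142857=0.0062; V=2.448980+0.043732+0.006247=2.4990
k=4 src: inc=0.006247, refl=0.006247·0.142857=0.0009; V=2.492711+0.006247+0.000892=2.4999
k=5 load: inc=0.000892, refl=0.000892·0.142857=0.0001; V=2.498959+0.000892+0.000127=2.5000
k=6 src: inc=0.000127, refl=0.000127·0.142857=0.0000; V=2.499851+0.000127+0.000018=2.5000
k=7 load: inc=0.000018, refl=0.000018·0.142857=0.0000; V=2.499979+0.000018+0.000003=2.5000
k=8 src: inc=0.000003, refl=0.000003·0.142857=0.0000; V=2.499997+0.000003+0.000000=2.5000
k=9 load: inc=0.000000, refl=0.000000·0.142857=0.0000; V=2.500000+0.000000+0.000000=2.5000
k=10 src: inc=0.000000, refl=0.000000·0.142857=0.0000; V=2.500000+0.000000+0.000000=2.5000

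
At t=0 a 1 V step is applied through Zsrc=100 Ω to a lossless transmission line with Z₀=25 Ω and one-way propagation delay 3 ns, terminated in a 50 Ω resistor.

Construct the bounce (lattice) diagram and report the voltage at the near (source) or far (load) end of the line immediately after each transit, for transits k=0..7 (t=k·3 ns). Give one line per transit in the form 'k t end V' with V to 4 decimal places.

0 0 source 0.2000
1 3 load 0.2667
2 6 source 0.3067
3 9 load 0.3200
4 12 source 0.3280
5 15 load 0.3307
6 18 source 0.3323
7 21 load 0.3328

Γ_L=0.333333, Γ_S=0.600000; launch V₁=1·25/125=0.200000
k=0 src: V=0.2000
k=1 load: inc=0.200000, refl=0.200000·0.333333=0.0667; V=0.000000+0.200000+0.066667=0.2667
k=2 src: inc=0.066667, refl=0.066667·0.600000=0.0400; V=0.200000+0.066667+0.040000=0.3067
k=3 load: inc=0.040000, refl=0.040000·0.333333=0.0133; V=0.266667+0.040000+0.013333=0.3200
k=4 src: inc=0.013333, refl=0.013333·0.600000=0.0080; V=0.306667+0.013333+0.008000=0.3280
k=5 load: inc=0.008000, refl=0.008000·0.333333=0.0027; V=0.320000+0.008000+0.002667=0.3307
k=6 src: inc=0.002667, refl=0.002667·0.600000=0.0016; V=0.328000+0.002667+0.001600=0.3323
k=7 load: inc=0.001600, refl=0.001600·0.333333=0.0005; V=0.330667+0.001600+0.000533=0.3328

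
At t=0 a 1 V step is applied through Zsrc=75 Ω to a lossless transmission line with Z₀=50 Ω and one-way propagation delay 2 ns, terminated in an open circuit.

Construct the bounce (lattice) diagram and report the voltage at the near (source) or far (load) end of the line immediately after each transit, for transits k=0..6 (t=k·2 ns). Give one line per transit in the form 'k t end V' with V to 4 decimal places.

0 0 source 0.4000
1 2 load 0.8000
2 4 source 0.8800
3 6 load 0.9600
4 8 source 0.9760
5 10 load 0.9920
6 12 source 0.9952

Γ_L=1.000000, Γ_S=0.200000; launch V₁=1·50/125=0.400000
k=0 src: V=0.4000
k=1 load: inc=0.400000, refl=0.400000·1.000000=0.4000; V=0.000000+0.400000+0.400000=0.8000
k=2 src: inc=0.400000, refl=0.400000·0.200000=0.0800; V=0.400000+0.400000+0.080000=0.8800
k=3 load: inc=0.080000, refl=0.080000·1.000000=0.0800; V=0.800000+0.080000+0.080000=0.9600
k=4 src: inc=0.080000, refl=0.080000·0.200000=0.0160; V=0.880000+0.080000+0.016000=0.9760
k=5 load: inc=0.016000, refl=0.016000·1.000000=0.0160; V=0.960000+0.016000+0.016000=0.9920
k=6 src: inc=0.016000, refl=0.016000·0.200000=0.0032; V=0.976000+0.016000+0.003200=0.9952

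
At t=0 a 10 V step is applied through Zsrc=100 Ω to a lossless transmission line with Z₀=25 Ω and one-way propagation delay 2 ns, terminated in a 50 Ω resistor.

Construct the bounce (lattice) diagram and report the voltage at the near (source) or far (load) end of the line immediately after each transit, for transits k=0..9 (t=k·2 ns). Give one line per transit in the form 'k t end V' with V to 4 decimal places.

0 0 source 2.0000
1 2 load 2.6667
2 4 source 3.0667
3 6 load 3.2000
4 8 source 3.2800
5 10 load 3.3067
6 12 source 3.3227
7 14 load 3.3280
8 16 source 3.3312
9 18 load 3.3323

Γ_L=0.333333, Γ_S=0.600000; launch V₁=10·25/125=2.000000
k=0 src: V=2.0000
k=1 load: inc=2.000000, refl=2.000000·0.333333=0.6667; V=0.000000+2.000000+0.666667=2.6667
k=2 src: inc=0.666667, refl=0.666667·0.600000=0.4000; V=2.000000+0.666667+0.400000=3.0667
k=3 load: inc=0.400000, refl=0.400000·0.333333=0.1333; V=2.666667+0.400000+0.133333=3.2000
k=4 src: inc=0.133333, refl=0.133333·0.600000=0.0800; V=3.066667+0.133333+0.080000=3.2800
k=5 load: inc=0.080000, refl=0.080000·0.333333=0.0267; V=3.200000+0.080000+0.026667=3.3067
k=6 src: inc=0.026667, refl=0.026667·0.600000=0.0160; V=3.280000+0.026667+0.016000=3.3227
k=7 load: inc=0.016000, refl=0.016000·0.333333=0.0053; V=3.306667+0.016000+0.005333=3.3280
k=8 src: inc=0.005333, refl=0.005333·0.600000=0.0032; V=3.322667+0.005333+0.003200=3.3312
k=9 load: inc=0.003200, refl=0.003200·0.333333=0.0011; V=3.328000+0.003200+0.001067=3.3323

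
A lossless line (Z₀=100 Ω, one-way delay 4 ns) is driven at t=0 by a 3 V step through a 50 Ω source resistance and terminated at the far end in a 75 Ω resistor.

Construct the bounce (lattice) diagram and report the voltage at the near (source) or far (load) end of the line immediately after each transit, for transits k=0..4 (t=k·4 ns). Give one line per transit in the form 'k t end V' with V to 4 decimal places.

0 0 source 2.0000
1 4 load 1.7143
2 8 source 1.8095
3 12 load 1.7959
4 16 source 1.8005

Γ_L=-0.142857, Γ_S=-0.333333; launch V₁=3·100/150=2.000000
k=0 src: V=2.0000
k=1 load: inc=2.000000, refl=2.000000·-0.142857=-0.2857; V=0.000000+2.000000+-0.285714=1.7143
k=2 src: inc=-0.285714, refl=-0.285714·-0.333333=0.0952; V=2.000000+-0.285714+0.095238=1.8095
k=3 load: inc=0.095238, refl=0.095238·-0.142857=-0.0136; V=1.714286+0.095238+-0.013605=1.7959
k=4 src: inc=-0.013605, refl=-0.013605·-0.333333=0.0045; V=1.809524+-0.013605+0.004535=1.8005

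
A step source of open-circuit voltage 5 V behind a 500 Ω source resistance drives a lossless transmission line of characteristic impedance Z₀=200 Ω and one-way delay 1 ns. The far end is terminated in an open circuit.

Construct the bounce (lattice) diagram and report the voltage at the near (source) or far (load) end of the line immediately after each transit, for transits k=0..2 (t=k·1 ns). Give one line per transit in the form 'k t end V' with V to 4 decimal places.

0 0 source 1.4286
1 1 load 2.8571
2 2 source 3.4694

Γ_L=1.000000, Γ_S=0.428571; launch V₁=5·200/700=1.428571
k=0 src: V=1.4286
k=1 load: inc=1.428571, refl=1.428571·1.000000=1.4286; V=0.000000+1.428571+1.428571=2.8571
k=2 src: inc=1.428571, refl=1.428571·0.428571=0.6122; V=1.428571+1.428571+0.612245=3.4694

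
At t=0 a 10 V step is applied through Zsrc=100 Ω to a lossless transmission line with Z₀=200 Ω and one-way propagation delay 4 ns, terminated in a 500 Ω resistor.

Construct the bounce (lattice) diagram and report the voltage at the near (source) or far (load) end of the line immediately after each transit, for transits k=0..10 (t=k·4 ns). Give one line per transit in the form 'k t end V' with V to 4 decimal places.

Γ_L=0.428571, Γ_S=-0.333333; launch V₁=10·200/300=6.666667
k=0 src: V=6.6667
k=1 load: inc=6.666667, refl=6.666667·0.428571=2.8571; V=0.000000+6.666667+2.857143=9.5238
k=2 src: inc=2.857143, refl=2.857143·-0.333333=-0.9524; V=6.666667+2.857143+-0.952381=8.5714
k=3 load: inc=-0.952381, refl=-0.952381·0.428571=-0.4082; V=9.523810+-0.952381+-0.408163=8.1633
k=4 src: inc=-0.408163, refl=-0.408163·-0.333333=0.1361; V=8.571429+-0.408163+0.136054=8.2993
k=5 load: inc=0.136054, refl=0.136054·0.428571=0.0583; V=8.163265+0.136054+0.058309=8.3576
k=6 src: inc=0.058309, refl=0.058309·-0.333333=-0.0194; V=8.299320+0.058309+-0.019436=8.3382
k=7 load: inc=-0.019436, refl=-0.019436·0.428571=-0.0083; V=8.357629+-0.019436+-0.008330=8.3299
k=8 src: inc=-0.008330, refl=-0.008330·-0.333333=0.0028; V=8.338192+-0.008330+0.002777=8.3326
k=9 load: inc=0.002777, refl=0.002777·0.428571=0.0012; V=8.329863+0.002777+0.001190=8.3338
k=10 src: inc=0.001190, refl=0.001190·-0.333333=-0.0004; V=8.332639+0.001190+-0.000397=8.3334

0 0 source 6.6667
1 4 load 9.5238
2 8 source 8.5714
3 12 load 8.1633
4 16 source 8.2993
5 20 load 8.3576
6 24 source 8.3382
7 28 load 8.3299
8 32 source 8.3326
9 36 load 8.3338
10 40 source 8.3334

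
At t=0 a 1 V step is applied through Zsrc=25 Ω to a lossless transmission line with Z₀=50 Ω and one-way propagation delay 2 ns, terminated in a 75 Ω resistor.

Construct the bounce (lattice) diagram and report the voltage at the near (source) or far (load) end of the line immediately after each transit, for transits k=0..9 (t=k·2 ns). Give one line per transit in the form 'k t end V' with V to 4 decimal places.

0 0 source 0.6667
1 2 load 0.8000
2 4 source 0.7556
3 6 load 0.7467
4 8 source 0.7496
5 10 load 0.7502
6 12 source 0.7500
7 14 load 0.7500
8 16 source 0.7500
9 18 load 0.7500

Γ_L=0.200000, Γ_S=-0.333333; launch V₁=1·50/75=0.666667
k=0 src: V=0.6667
k=1 load: inc=0.666667, refl=0.666667·0.200000=0.1333; V=0.000000+0.666667+0.133333=0.8000
k=2 src: inc=0.133333, refl=0.133333·-0.333333=-0.0444; V=0.666667+0.133333+-0.044444=0.7556
k=3 load: inc=-0.044444, refl=-0.044444·0.200000=-0.0089; V=0.800000+-0.044444+-0.008889=0.7467
k=4 src: inc=-0.008889, refl=-0.008889·-0.333333=0.0030; V=0.755556+-0.008889+0.002963=0.7496
k=5 load: inc=0.002963, refl=0.002963·0.200000=0.0006; V=0.746667+0.002963+0.000593=0.7502
k=6 src: inc=0.000593, refl=0.000593·-0.333333=-0.0002; V=0.749630+0.000593+-0.000198=0.7500
k=7 load: inc=-0.000198, refl=-0.000198·0.200000=-0.0000; V=0.750222+-0.000198+-0.000040=0.7500
k=8 src: inc=-0.000040, refl=-0.000040·-0.333333=0.0000; V=0.750025+-0.000040+0.000013=0.7500
k=9 load: inc=0.000013, refl=0.000013·0.200000=0.0000; V=0.749985+0.000013+0.000003=0.7500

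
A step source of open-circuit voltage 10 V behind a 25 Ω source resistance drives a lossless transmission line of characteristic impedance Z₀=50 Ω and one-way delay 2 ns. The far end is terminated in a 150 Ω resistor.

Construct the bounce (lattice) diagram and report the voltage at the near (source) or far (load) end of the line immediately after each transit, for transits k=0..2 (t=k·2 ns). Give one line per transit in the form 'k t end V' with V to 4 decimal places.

0 0 source 6.6667
1 2 load 10.0000
2 4 source 8.8889

Γ_L=0.500000, Γ_S=-0.333333; launch V₁=10·50/75=6.666667
k=0 src: V=6.6667
k=1 load: inc=6.666667, refl=6.666667·0.500000=3.3333; V=0.000000+6.666667+3.333333=10.0000
k=2 src: inc=3.333333, refl=3.333333·-0.333333=-1.1111; V=6.666667+3.333333+-1.111111=8.8889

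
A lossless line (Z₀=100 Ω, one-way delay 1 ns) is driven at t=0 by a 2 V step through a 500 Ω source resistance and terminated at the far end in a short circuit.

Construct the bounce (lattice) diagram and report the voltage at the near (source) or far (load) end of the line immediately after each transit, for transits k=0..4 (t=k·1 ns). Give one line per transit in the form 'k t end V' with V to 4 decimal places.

Γ_L=-1.000000, Γ_S=0.666667; launch V₁=2·100/600=0.333333
k=0 src: V=0.3333
k=1 load: inc=0.333333, refl=0.333333·-1.000000=-0.3333; V=0.000000+0.333333+-0.333333=0.0000
k=2 src: inc=-0.333333, refl=-0.333333·0.666667=-0.2222; V=0.333333+-0.333333+-0.222222=-0.2222
k=3 load: inc=-0.222222, refl=-0.222222·-1.000000=0.2222; V=0.000000+-0.222222+0.222222=0.0000
k=4 src: inc=0.222222, refl=0.222222·0.666667=0.1481; V=-0.222222+0.222222+0.148148=0.1481

0 0 source 0.3333
1 1 load 0.0000
2 2 source -0.2222
3 3 load 0.0000
4 4 source 0.1481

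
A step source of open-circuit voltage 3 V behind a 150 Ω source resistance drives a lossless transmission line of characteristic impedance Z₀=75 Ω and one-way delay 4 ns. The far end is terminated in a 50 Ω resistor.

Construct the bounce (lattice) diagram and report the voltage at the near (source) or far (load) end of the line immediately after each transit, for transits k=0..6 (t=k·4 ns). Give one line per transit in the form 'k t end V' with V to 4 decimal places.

Γ_L=-0.200000, Γ_S=0.333333; launch V₁=3·75/225=1.000000
k=0 src: V=1.0000
k=1 load: inc=1.000000, refl=1.000000·-0.200000=-0.2000; V=0.000000+1.000000+-0.200000=0.8000
k=2 src: inc=-0.200000, refl=-0.200000·0.333333=-0.0667; V=1.000000+-0.200000+-0.066667=0.7333
k=3 load: inc=-0.066667, refl=-0.066667·-0.200000=0.0133; V=0.800000+-0.066667+0.013333=0.7467
k=4 src: inc=0.013333, refl=0.013333·0.333333=0.0044; V=0.733333+0.013333+0.004444=0.7511
k=5 load: inc=0.004444, refl=0.004444·-0.200000=-0.0009; V=0.746667+0.004444+-0.000889=0.7502
k=6 src: inc=-0.000889, refl=-0.000889·0.333333=-0.0003; V=0.751111+-0.000889+-0.000296=0.7499

0 0 source 1.0000
1 4 load 0.8000
2 8 source 0.7333
3 12 load 0.7467
4 16 source 0.7511
5 20 load 0.7502
6 24 source 0.7499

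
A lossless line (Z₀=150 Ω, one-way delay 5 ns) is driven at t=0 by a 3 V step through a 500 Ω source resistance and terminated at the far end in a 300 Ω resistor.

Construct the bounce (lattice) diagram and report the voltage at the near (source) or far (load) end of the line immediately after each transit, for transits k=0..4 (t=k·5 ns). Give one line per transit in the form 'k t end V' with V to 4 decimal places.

0 0 source 0.6923
1 5 load 0.9231
2 10 source 1.0473
3 15 load 1.0888
4 20 source 1.1111

Γ_L=0.333333, Γ_S=0.538462; launch V₁=3·150/650=0.692308
k=0 src: V=0.6923
k=1 load: inc=0.692308, refl=0.692308·0.333333=0.2308; V=0.000000+0.692308+0.230769=0.9231
k=2 src: inc=0.230769, refl=0.230769·0.538462=0.1243; V=0.692308+0.230769+0.124260=1.0473
k=3 load: inc=0.124260, refl=0.124260·0.333333=0.0414; V=0.923077+0.124260+0.041420=1.0888
k=4 src: inc=0.041420, refl=0.041420·0.538462=0.0223; V=1.047337+0.041420+0.022303=1.1111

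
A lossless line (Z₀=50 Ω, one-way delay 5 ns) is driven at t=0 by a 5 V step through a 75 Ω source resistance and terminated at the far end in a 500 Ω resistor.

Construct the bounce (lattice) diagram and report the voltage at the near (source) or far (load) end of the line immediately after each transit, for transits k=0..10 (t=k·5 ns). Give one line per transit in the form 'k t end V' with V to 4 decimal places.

0 0 source 2.0000
1 5 load 3.6364
2 10 source 3.9636
3 15 load 4.2314
4 20 source 4.2850
5 25 load 4.3288
6 30 source 4.3375
7 35 load 4.3447
8 40 source 4.3461
9 45 load 4.3473
10 50 source 4.3476

Γ_L=0.818182, Γ_S=0.200000; launch V₁=5·50/125=2.000000
k=0 src: V=2.0000
k=1 load: inc=2.000000, refl=2.000000·0.818182=1.6364; V=0.000000+2.000000+1.636364=3.6364
k=2 src: inc=1.636364, refl=1.636364·0.200000=0.3273; V=2.000000+1.636364+0.327273=3.9636
k=3 load: inc=0.327273, refl=0.327273·0.818182=0.2678; V=3.636364+0.327273+0.267769=4.2314
k=4 src: inc=0.267769, refl=0.267769·0.200000=0.0536; V=3.963636+0.267769+0.053554=4.2850
k=5 load: inc=0.053554, refl=0.053554·0.818182=0.0438; V=4.231405+0.053554+0.043817=4.3288
k=6 src: inc=0.043817, refl=0.043817·0.200000=0.0088; V=4.284959+0.043817+0.008763=4.3375
k=7 load: inc=0.008763, refl=0.008763·0.818182=0.0072; V=4.328775+0.008763+0.007170=4.3447
k=8 src: inc=0.007170, refl=0.007170·0.200000=0.0014; V=4.337539+0.007170+0.001434=4.3461
k=9 load: inc=0.001434, refl=0.001434·0.818182=0.0012; V=4.344709+0.001434+0.001173=4.3473
k=10 src: inc=0.001173, refl=0.001173·0.200000=0.0002; V=4.346143+0.001173+0.000235=4.3476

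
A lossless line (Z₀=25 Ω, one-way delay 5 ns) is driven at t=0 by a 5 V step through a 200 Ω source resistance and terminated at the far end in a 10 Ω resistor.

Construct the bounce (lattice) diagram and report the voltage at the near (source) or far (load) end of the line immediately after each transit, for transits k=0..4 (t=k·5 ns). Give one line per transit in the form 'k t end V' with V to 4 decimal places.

Γ_L=-0.428571, Γ_S=0.777778; launch V₁=5·25/225=0.555556
k=0 src: V=0.5556
k=1 load: inc=0.555556, refl=0.555556·-0.428571=-0.2381; V=0.000000+0.555556+-0.238095=0.3175
k=2 src: inc=-0.238095, refl=-0.238095·0.777778=-0.1852; V=0.555556+-0.238095+-0.185185=0.1323
k=3 load: inc=-0.185185, refl=-0.185185·-0.428571=0.0794; V=0.317460+-0.185185+0.079365=0.2116
k=4 src: inc=0.079365, refl=0.079365·0.777778=0.0617; V=0.132275+0.079365+0.061728=0.2734

0 0 source 0.5556
1 5 load 0.3175
2 10 source 0.1323
3 15 load 0.2116
4 20 source 0.2734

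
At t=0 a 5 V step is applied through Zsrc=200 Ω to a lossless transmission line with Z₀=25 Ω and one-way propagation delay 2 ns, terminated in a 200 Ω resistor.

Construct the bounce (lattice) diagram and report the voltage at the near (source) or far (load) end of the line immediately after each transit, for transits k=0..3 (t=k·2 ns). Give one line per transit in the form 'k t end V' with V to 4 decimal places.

Γ_L=0.777778, Γ_S=0.777778; launch V₁=5·25/225=0.555556
k=0 src: V=0.5556
k=1 load: inc=0.555556, refl=0.555556·0.777778=0.4321; V=0.000000+0.555556+0.432099=0.9877
k=2 src: inc=0.432099, refl=0.432099·0.777778=0.3361; V=0.555556+0.432099+0.336077=1.3237
k=3 load: inc=0.336077, refl=0.336077·0.777778=0.2614; V=0.987654+0.336077+0.261393=1.5851

0 0 source 0.5556
1 2 load 0.9877
2 4 source 1.3237
3 6 load 1.5851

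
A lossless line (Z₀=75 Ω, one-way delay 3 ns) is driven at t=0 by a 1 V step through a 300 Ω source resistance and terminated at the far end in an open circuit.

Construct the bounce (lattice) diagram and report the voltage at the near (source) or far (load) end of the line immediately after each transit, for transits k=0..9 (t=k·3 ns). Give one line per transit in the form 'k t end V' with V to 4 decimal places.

0 0 source 0.2000
1 3 load 0.4000
2 6 source 0.5200
3 9 load 0.6400
4 12 source 0.7120
5 15 load 0.7840
6 18 source 0.8272
7 21 load 0.8704
8 24 source 0.8963
9 27 load 0.9222

Γ_L=1.000000, Γ_S=0.600000; launch V₁=1·75/375=0.200000
k=0 src: V=0.2000
k=1 load: inc=0.200000, refl=0.200000·1.000000=0.2000; V=0.000000+0.200000+0.200000=0.4000
k=2 src: inc=0.200000, refl=0.200000·0.600000=0.1200; V=0.200000+0.200000+0.120000=0.5200
k=3 load: inc=0.120000, refl=0.120000·1.000000=0.1200; V=0.400000+0.120000+0.120000=0.6400
k=4 src: inc=0.120000, refl=0.120000·0.600000=0.0720; V=0.520000+0.120000+0.072000=0.7120
k=5 load: inc=0.072000, refl=0.072000·1.000000=0.0720; V=0.640000+0.072000+0.072000=0.7840
k=6 src: inc=0.072000, refl=0.072000·0.600000=0.0432; V=0.712000+0.072000+0.043200=0.8272
k=7 load: inc=0.043200, refl=0.043200·1.000000=0.0432; V=0.784000+0.043200+0.043200=0.8704
k=8 src: inc=0.043200, refl=0.043200·0.600000=0.0259; V=0.827200+0.043200+0.025920=0.8963
k=9 load: inc=0.025920, refl=0.025920·1.000000=0.0259; V=0.870400+0.025920+0.025920=0.9222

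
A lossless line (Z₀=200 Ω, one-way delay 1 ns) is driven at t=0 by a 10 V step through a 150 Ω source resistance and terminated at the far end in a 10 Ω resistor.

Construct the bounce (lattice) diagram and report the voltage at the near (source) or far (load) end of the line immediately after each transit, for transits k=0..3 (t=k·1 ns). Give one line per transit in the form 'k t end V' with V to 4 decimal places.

Γ_L=-0.904762, Γ_S=-0.142857; launch V₁=10·200/350=5.714286
k=0 src: V=5.7143
k=1 load: inc=5.714286, refl=5.714286·-0.904762=-5.1701; V=0.000000+5.714286+-5.170068=0.5442
k=2 src: inc=-5.170068, refl=-5.170068·-0.142857=0.7386; V=5.714286+-5.170068+0.738581=1.2828
k=3 load: inc=0.738581, refl=0.738581·-0.904762=-0.6682; V=0.544218+0.738581+-0.668240=0.6146

0 0 source 5.7143
1 1 load 0.5442
2 2 source 1.2828
3 3 load 0.6146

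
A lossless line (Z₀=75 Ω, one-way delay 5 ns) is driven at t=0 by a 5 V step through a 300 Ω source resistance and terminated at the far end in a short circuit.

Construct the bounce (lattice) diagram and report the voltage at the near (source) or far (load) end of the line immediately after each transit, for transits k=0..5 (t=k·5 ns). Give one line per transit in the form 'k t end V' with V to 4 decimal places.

Γ_L=-1.000000, Γ_S=0.600000; launch V₁=5·75/375=1.000000
k=0 src: V=1.0000
k=1 load: inc=1.000000, refl=1.000000·-1.000000=-1.0000; V=0.000000+1.000000+-1.000000=0.0000
k=2 src: inc=-1.000000, refl=-1.000000·0.600000=-0.6000; V=1.000000+-1.000000+-0.600000=-0.6000
k=3 load: inc=-0.600000, refl=-0.600000·-1.000000=0.6000; V=0.000000+-0.600000+0.600000=0.0000
k=4 src: inc=0.600000, refl=0.600000·0.600000=0.3600; V=-0.600000+0.600000+0.360000=0.3600
k=5 load: inc=0.360000, refl=0.360000·-1.000000=-0.3600; V=0.000000+0.360000+-0.360000=0.0000

0 0 source 1.0000
1 5 load 0.0000
2 10 source -0.6000
3 15 load 0.0000
4 20 source 0.3600
5 25 load 0.0000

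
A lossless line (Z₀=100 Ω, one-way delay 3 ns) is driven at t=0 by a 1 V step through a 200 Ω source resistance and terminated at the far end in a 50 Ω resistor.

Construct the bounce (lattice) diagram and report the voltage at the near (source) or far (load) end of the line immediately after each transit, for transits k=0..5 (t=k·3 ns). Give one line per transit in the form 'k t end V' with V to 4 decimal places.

0 0 source 0.3333
1 3 load 0.2222
2 6 source 0.1852
3 9 load 0.1975
4 12 source 0.2016
5 15 load 0.2003

Γ_L=-0.333333, Γ_S=0.333333; launch V₁=1·100/300=0.333333
k=0 src: V=0.3333
k=1 load: inc=0.333333, refl=0.333333·-0.333333=-0.1111; V=0.000000+0.333333+-0.111111=0.2222
k=2 src: inc=-0.111111, refl=-0.111111·0.333333=-0.0370; V=0.333333+-0.111111+-0.037037=0.1852
k=3 load: inc=-0.037037, refl=-0.037037·-0.333333=0.0123; V=0.222222+-0.037037+0.012346=0.1975
k=4 src: inc=0.012346, refl=0.012346·0.333333=0.0041; V=0.185185+0.012346+0.004115=0.2016
k=5 load: inc=0.004115, refl=0.004115·-0.333333=-0.0014; V=0.197531+0.004115+-0.001372=0.2003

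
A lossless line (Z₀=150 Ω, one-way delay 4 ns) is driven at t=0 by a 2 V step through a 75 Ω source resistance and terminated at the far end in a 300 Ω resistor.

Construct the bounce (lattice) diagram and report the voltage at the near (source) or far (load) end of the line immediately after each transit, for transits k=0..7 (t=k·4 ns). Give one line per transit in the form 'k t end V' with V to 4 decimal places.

0 0 source 1.3333
1 4 load 1.7778
2 8 source 1.6296
3 12 load 1.5802
4 16 source 1.5967
5 20 load 1.6022
6 24 source 1.6004
7 28 load 1.5998

Γ_L=0.333333, Γ_S=-0.333333; launch V₁=2·150/225=1.333333
k=0 src: V=1.3333
k=1 load: inc=1.333333, refl=1.333333·0.333333=0.4444; V=0.000000+1.333333+0.444444=1.7778
k=2 src: inc=0.444444, refl=0.444444·-0.333333=-0.1481; V=1.333333+0.444444+-0.148148=1.6296
k=3 load: inc=-0.148148, refl=-0.148148·0.333333=-0.0494; V=1.777778+-0.148148+-0.049383=1.5802
k=4 src: inc=-0.049383, refl=-0.049383·-0.333333=0.0165; V=1.629630+-0.049383+0.016461=1.5967
k=5 load: inc=0.016461, refl=0.016461·0.333333=0.0055; V=1.580247+0.016461+0.005487=1.6022
k=6 src: inc=0.005487, refl=0.005487·-0.333333=-0.0018; V=1.596708+0.005487+-0.001829=1.6004
k=7 load: inc=-0.001829, refl=-0.001829·0.333333=-0.0006; V=1.602195+-0.001829+-0.000610=1.5998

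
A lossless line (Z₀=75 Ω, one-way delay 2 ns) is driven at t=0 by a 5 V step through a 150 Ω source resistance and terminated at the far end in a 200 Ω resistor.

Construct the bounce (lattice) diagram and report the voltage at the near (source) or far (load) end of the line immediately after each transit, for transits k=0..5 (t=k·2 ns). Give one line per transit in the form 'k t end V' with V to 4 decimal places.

0 0 source 1.6667
1 2 load 2.4242
2 4 source 2.6768
3 6 load 2.7916
4 8 source 2.8298
5 10 load 2.8472

Γ_L=0.454545, Γ_S=0.333333; launch V₁=5·75/225=1.666667
k=0 src: V=1.6667
k=1 load: inc=1.666667, refl=1.666667·0.454545=0.7576; V=0.000000+1.666667+0.757576=2.4242
k=2 src: inc=0.757576, refl=0.757576·0.333333=0.2525; V=1.666667+0.757576+0.252525=2.6768
k=3 load: inc=0.252525, refl=0.252525·0.454545=0.1148; V=2.424242+0.252525+0.114784=2.7916
k=4 src: inc=0.114784, refl=0.114784·0.333333=0.0383; V=2.676768+0.114784+0.038261=2.8298
k=5 load: inc=0.038261, refl=0.038261·0.454545=0.0174; V=2.791552+0.038261+0.017392=2.8472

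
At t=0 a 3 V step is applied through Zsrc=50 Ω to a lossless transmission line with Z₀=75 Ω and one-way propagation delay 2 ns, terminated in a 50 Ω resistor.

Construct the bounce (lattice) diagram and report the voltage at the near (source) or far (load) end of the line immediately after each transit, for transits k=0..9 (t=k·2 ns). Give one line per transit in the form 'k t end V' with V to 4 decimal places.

0 0 source 1.8000
1 2 load 1.4400
2 4 source 1.5120
3 6 load 1.4976
4 8 source 1.5005
5 10 load 1.4999
6 12 source 1.5000
7 14 load 1.5000
8 16 source 1.5000
9 18 load 1.5000

Γ_L=-0.200000, Γ_S=-0.200000; launch V₁=3·75/125=1.800000
k=0 src: V=1.8000
k=1 load: inc=1.800000, refl=1.800000·-0.200000=-0.3600; V=0.000000+1.800000+-0.360000=1.4400
k=2 src: inc=-0.360000, refl=-0.360000·-0.200000=0.0720; V=1.800000+-0.360000+0.072000=1.5120
k=3 load: inc=0.072000, refl=0.072000·-0.200000=-0.0144; V=1.440000+0.072000+-0.014400=1.4976
k=4 src: inc=-0.014400, refl=-0.014400·-0.200000=0.0029; V=1.512000+-0.014400+0.002880=1.5005
k=5 load: inc=0.002880, refl=0.002880·-0.200000=-0.0006; V=1.497600+0.002880+-0.000576=1.4999
k=6 src: inc=-0.000576, refl=-0.000576·-0.200000=0.0001; V=1.500480+-0.000576+0.000115=1.5000
k=7 load: inc=0.000115, refl=0.000115·-0.200000=-0.0000; V=1.499904+0.000115+-0.000023=1.5000
k=8 src: inc=-0.000023, refl=-0.000023·-0.200000=0.0000; V=1.500019+-0.000023+0.000005=1.5000
k=9 load: inc=0.000005, refl=0.000005·-0.200000=-0.0000; V=1.499996+0.000005+-0.000001=1.5000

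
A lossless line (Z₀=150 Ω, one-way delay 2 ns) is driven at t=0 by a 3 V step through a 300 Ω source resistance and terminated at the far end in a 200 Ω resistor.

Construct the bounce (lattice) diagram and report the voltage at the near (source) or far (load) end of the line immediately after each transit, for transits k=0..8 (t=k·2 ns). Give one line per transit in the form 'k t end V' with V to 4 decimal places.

Γ_L=0.142857, Γ_S=0.333333; launch V₁=3·150/450=1.000000
k=0 src: V=1.0000
k=1 load: inc=1.000000, refl=1.000000·0.142857=0.1429; V=0.000000+1.000000+0.142857=1.1429
k=2 src: inc=0.142857, refl=0.142857·0.333333=0.0476; V=1.000000+0.142857+0.047619=1.1905
k=3 load: inc=0.047619, refl=0.047619·0.142857=0.0068; V=1.142857+0.047619+0.006803=1.1973
k=4 src: inc=0.006803, refl=0.006803·0.333333=0.0023; V=1.190476+0.006803+0.002268=1.1995
k=5 load: inc=0.002268, refl=0.002268·0.142857=0.0003; V=1.197279+0.002268+0.000324=1.1999
k=6 src: inc=0.000324, refl=0.000324·0.333333=0.0001; V=1.199546+0.000324+0.000108=1.2000
k=7 load: inc=0.000108, refl=0.000108·0.142857=0.0000; V=1.199870+0.000108+0.000015=1.2000
k=8 src: inc=0.000015, refl=0.000015·0.333333=0.0000; V=1.199978+0.000015+0.000005=1.2000

0 0 source 1.0000
1 2 load 1.1429
2 4 source 1.1905
3 6 load 1.1973
4 8 source 1.1995
5 10 load 1.1999
6 12 source 1.2000
7 14 load 1.2000
8 16 source 1.2000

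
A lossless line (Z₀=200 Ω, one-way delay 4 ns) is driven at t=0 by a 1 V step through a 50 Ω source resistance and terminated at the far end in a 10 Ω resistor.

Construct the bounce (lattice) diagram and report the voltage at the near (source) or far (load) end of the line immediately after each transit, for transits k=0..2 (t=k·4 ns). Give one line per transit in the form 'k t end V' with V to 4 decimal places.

0 0 source 0.8000
1 4 load 0.0762
2 8 source 0.5105

Γ_L=-0.904762, Γ_S=-0.600000; launch V₁=1·200/250=0.800000
k=0 src: V=0.8000
k=1 load: inc=0.800000, refl=0.800000·-0.904762=-0.7238; V=0.000000+0.800000+-0.723810=0.0762
k=2 src: inc=-0.723810, refl=-0.723810·-0.600000=0.4343; V=0.800000+-0.723810+0.434286=0.5105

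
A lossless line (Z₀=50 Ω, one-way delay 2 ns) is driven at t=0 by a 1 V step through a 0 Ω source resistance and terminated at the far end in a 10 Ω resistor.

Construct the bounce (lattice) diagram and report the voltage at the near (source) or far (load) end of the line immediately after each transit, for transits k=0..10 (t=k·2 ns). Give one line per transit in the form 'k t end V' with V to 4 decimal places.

Γ_L=-0.666667, Γ_S=-1.000000; launch V₁=1·50/50=1.000000
k=0 src: V=1.0000
k=1 load: inc=1.000000, refl=1.000000·-0.666667=-0.6667; V=0.000000+1.000000+-0.666667=0.3333
k=2 src: inc=-0.666667, refl=-0.666667·-1.000000=0.6667; V=1.000000+-0.666667+0.666667=1.0000
k=3 load: inc=0.666667, refl=0.666667·-0.666667=-0.4444; V=0.333333+0.666667+-0.444444=0.5556
k=4 src: inc=-0.444444, refl=-0.444444·-1.000000=0.4444; V=1.000000+-0.444444+0.444444=1.0000
k=5 load: inc=0.444444, refl=0.444444·-0.666667=-0.2963; V=0.555556+0.444444+-0.296296=0.7037
k=6 src: inc=-0.296296, refl=-0.296296·-1.000000=0.2963; V=1.000000+-0.296296+0.296296=1.0000
k=7 load: inc=0.296296, refl=0.296296·-0.666667=-0.1975; V=0.703704+0.296296+-0.197531=0.8025
k=8 src: inc=-0.197531, refl=-0.197531·-1.000000=0.1975; V=1.000000+-0.197531+0.197531=1.0000
k=9 load: inc=0.197531, refl=0.197531·-0.666667=-0.1317; V=0.802469+0.197531+-0.131687=0.8683
k=10 src: inc=-0.131687, refl=-0.131687·-1.000000=0.1317; V=1.000000+-0.131687+0.131687=1.0000

0 0 source 1.0000
1 2 load 0.3333
2 4 source 1.0000
3 6 load 0.5556
4 8 source 1.0000
5 10 load 0.7037
6 12 source 1.0000
7 14 load 0.8025
8 16 source 1.0000
9 18 load 0.8683
10 20 source 1.0000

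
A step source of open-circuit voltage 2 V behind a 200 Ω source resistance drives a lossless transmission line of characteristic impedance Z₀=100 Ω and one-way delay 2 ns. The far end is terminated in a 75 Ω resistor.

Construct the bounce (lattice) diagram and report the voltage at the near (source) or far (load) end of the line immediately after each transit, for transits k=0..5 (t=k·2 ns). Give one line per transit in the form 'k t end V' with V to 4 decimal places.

0 0 source 0.6667
1 2 load 0.5714
2 4 source 0.5397
3 6 load 0.5442
4 8 source 0.5457
5 10 load 0.5455

Γ_L=-0.142857, Γ_S=0.333333; launch V₁=2·100/300=0.666667
k=0 src: V=0.6667
k=1 load: inc=0.666667, refl=0.666667·-0.142857=-0.0952; V=0.000000+0.666667+-0.095238=0.5714
k=2 src: inc=-0.095238, refl=-0.095238·0.333333=-0.0317; V=0.666667+-0.095238+-0.031746=0.5397
k=3 load: inc=-0.031746, refl=-0.031746·-0.142857=0.0045; V=0.571429+-0.031746+0.004535=0.5442
k=4 src: inc=0.004535, refl=0.004535·0.333333=0.0015; V=0.539683+0.004535+0.001512=0.5457
k=5 load: inc=0.001512, refl=0.001512·-0.142857=-0.0002; V=0.544218+0.001512+-0.000216=0.5455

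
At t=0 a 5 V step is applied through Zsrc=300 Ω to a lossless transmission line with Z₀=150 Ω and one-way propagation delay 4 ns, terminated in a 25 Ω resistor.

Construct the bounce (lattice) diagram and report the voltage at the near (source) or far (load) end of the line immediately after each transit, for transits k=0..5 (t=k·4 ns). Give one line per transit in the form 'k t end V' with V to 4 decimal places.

0 0 source 1.6667
1 4 load 0.4762
2 8 source 0.0794
3 12 load 0.3628
4 16 source 0.4573
5 20 load 0.3898

Γ_L=-0.714286, Γ_S=0.333333; launch V₁=5·150/450=1.666667
k=0 src: V=1.6667
k=1 load: inc=1.666667, refl=1.666667·-0.714286=-1.1905; V=0.000000+1.666667+-1.190476=0.4762
k=2 src: inc=-1.190476, refl=-1.190476·0.333333=-0.3968; V=1.666667+-1.190476+-0.396825=0.0794
k=3 load: inc=-0.396825, refl=-0.396825·-0.714286=0.2834; V=0.476190+-0.396825+0.283447=0.3628
k=4 src: inc=0.283447, refl=0.283447·0.333333=0.0945; V=0.079365+0.283447+0.094482=0.4573
k=5 load: inc=0.094482, refl=0.094482·-0.714286=-0.0675; V=0.362812+0.094482+-0.067487=0.3898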